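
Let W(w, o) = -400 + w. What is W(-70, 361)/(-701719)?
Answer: 470/701719 ≈ 0.00066978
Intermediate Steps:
W(-70, 361)/(-701719) = (-400 - 70)/(-701719) = -470*(-1/701719) = 470/701719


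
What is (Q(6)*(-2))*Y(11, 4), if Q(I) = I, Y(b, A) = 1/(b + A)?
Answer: -4/5 ≈ -0.80000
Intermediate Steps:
Y(b, A) = 1/(A + b)
(Q(6)*(-2))*Y(11, 4) = (6*(-2))/(4 + 11) = -12/15 = -12*1/15 = -4/5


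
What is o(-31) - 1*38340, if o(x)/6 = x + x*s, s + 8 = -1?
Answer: -36852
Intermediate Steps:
s = -9 (s = -8 - 1 = -9)
o(x) = -48*x (o(x) = 6*(x + x*(-9)) = 6*(x - 9*x) = 6*(-8*x) = -48*x)
o(-31) - 1*38340 = -48*(-31) - 1*38340 = 1488 - 38340 = -36852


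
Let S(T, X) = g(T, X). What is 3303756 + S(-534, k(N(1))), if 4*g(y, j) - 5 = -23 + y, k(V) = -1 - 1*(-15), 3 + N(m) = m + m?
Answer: 3303618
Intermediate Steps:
N(m) = -3 + 2*m (N(m) = -3 + (m + m) = -3 + 2*m)
k(V) = 14 (k(V) = -1 + 15 = 14)
g(y, j) = -9/2 + y/4 (g(y, j) = 5/4 + (-23 + y)/4 = 5/4 + (-23/4 + y/4) = -9/2 + y/4)
S(T, X) = -9/2 + T/4
3303756 + S(-534, k(N(1))) = 3303756 + (-9/2 + (¼)*(-534)) = 3303756 + (-9/2 - 267/2) = 3303756 - 138 = 3303618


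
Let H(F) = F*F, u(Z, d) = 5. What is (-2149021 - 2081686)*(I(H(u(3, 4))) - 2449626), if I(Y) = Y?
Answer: 10363544097907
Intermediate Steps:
H(F) = F**2
(-2149021 - 2081686)*(I(H(u(3, 4))) - 2449626) = (-2149021 - 2081686)*(5**2 - 2449626) = -4230707*(25 - 2449626) = -4230707*(-2449601) = 10363544097907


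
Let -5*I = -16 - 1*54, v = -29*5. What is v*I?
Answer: -2030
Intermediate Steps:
v = -145
I = 14 (I = -(-16 - 1*54)/5 = -(-16 - 54)/5 = -⅕*(-70) = 14)
v*I = -145*14 = -2030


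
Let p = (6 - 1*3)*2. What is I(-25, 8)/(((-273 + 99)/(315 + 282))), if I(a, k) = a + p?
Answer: 3781/58 ≈ 65.190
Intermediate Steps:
p = 6 (p = (6 - 3)*2 = 3*2 = 6)
I(a, k) = 6 + a (I(a, k) = a + 6 = 6 + a)
I(-25, 8)/(((-273 + 99)/(315 + 282))) = (6 - 25)/(((-273 + 99)/(315 + 282))) = -19/((-174/597)) = -19/((-174*1/597)) = -19/(-58/199) = -19*(-199/58) = 3781/58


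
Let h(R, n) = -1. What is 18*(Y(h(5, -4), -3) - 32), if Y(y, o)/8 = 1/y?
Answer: -720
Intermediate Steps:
Y(y, o) = 8/y
18*(Y(h(5, -4), -3) - 32) = 18*(8/(-1) - 32) = 18*(8*(-1) - 32) = 18*(-8 - 32) = 18*(-40) = -720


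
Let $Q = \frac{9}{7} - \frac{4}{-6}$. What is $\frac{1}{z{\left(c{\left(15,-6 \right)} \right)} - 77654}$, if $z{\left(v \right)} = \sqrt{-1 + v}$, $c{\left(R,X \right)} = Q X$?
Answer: $- \frac{543578}{42211006101} - \frac{i \sqrt{623}}{42211006101} \approx -1.2878 \cdot 10^{-5} - 5.9131 \cdot 10^{-10} i$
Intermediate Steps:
$Q = \frac{41}{21}$ ($Q = 9 \cdot \frac{1}{7} - - \frac{2}{3} = \frac{9}{7} + \frac{2}{3} = \frac{41}{21} \approx 1.9524$)
$c{\left(R,X \right)} = \frac{41 X}{21}$
$\frac{1}{z{\left(c{\left(15,-6 \right)} \right)} - 77654} = \frac{1}{\sqrt{-1 + \frac{41}{21} \left(-6\right)} - 77654} = \frac{1}{\sqrt{-1 - \frac{82}{7}} - 77654} = \frac{1}{\sqrt{- \frac{89}{7}} - 77654} = \frac{1}{\frac{i \sqrt{623}}{7} - 77654} = \frac{1}{-77654 + \frac{i \sqrt{623}}{7}}$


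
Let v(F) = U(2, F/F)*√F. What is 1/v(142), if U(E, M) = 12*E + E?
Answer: √142/3692 ≈ 0.0032276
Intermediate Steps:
U(E, M) = 13*E
v(F) = 26*√F (v(F) = (13*2)*√F = 26*√F)
1/v(142) = 1/(26*√142) = √142/3692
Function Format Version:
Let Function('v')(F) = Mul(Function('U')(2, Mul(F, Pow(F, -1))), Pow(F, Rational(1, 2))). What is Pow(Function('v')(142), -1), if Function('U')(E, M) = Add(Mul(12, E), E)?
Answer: Mul(Rational(1, 3692), Pow(142, Rational(1, 2))) ≈ 0.0032276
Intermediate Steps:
Function('U')(E, M) = Mul(13, E)
Function('v')(F) = Mul(26, Pow(F, Rational(1, 2))) (Function('v')(F) = Mul(Mul(13, 2), Pow(F, Rational(1, 2))) = Mul(26, Pow(F, Rational(1, 2))))
Pow(Function('v')(142), -1) = Pow(Mul(26, Pow(142, Rational(1, 2))), -1) = Mul(Rational(1, 3692), Pow(142, Rational(1, 2)))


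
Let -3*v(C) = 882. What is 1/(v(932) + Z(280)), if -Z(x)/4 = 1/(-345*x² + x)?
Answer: -6761930/1988007419 ≈ -0.0034014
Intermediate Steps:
v(C) = -294 (v(C) = -⅓*882 = -294)
Z(x) = -4/(x - 345*x²) (Z(x) = -4/(-345*x² + x) = -4/(x - 345*x²))
1/(v(932) + Z(280)) = 1/(-294 + 4/(280*(-1 + 345*280))) = 1/(-294 + 4*(1/280)/(-1 + 96600)) = 1/(-294 + 4*(1/280)/96599) = 1/(-294 + 4*(1/280)*(1/96599)) = 1/(-294 + 1/6761930) = 1/(-1988007419/6761930) = -6761930/1988007419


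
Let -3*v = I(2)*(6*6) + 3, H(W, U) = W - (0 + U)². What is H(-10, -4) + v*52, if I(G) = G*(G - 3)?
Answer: 1170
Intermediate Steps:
H(W, U) = W - U²
I(G) = G*(-3 + G)
v = 23 (v = -((2*(-3 + 2))*(6*6) + 3)/3 = -((2*(-1))*36 + 3)/3 = -(-2*36 + 3)/3 = -(-72 + 3)/3 = -⅓*(-69) = 23)
H(-10, -4) + v*52 = (-10 - 1*(-4)²) + 23*52 = (-10 - 1*16) + 1196 = (-10 - 16) + 1196 = -26 + 1196 = 1170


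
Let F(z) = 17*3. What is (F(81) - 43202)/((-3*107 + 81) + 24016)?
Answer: -43151/23776 ≈ -1.8149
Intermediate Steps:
F(z) = 51
(F(81) - 43202)/((-3*107 + 81) + 24016) = (51 - 43202)/((-3*107 + 81) + 24016) = -43151/((-321 + 81) + 24016) = -43151/(-240 + 24016) = -43151/23776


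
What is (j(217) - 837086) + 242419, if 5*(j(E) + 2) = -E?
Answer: -2973562/5 ≈ -5.9471e+5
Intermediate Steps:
j(E) = -2 - E/5 (j(E) = -2 + (-E)/5 = -2 - E/5)
(j(217) - 837086) + 242419 = ((-2 - ⅕*217) - 837086) + 242419 = ((-2 - 217/5) - 837086) + 242419 = (-227/5 - 837086) + 242419 = -4185657/5 + 242419 = -2973562/5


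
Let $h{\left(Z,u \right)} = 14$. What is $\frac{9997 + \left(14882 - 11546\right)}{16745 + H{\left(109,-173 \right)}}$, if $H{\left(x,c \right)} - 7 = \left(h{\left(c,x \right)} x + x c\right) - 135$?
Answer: $- \frac{13333}{714} \approx -18.674$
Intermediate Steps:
$H{\left(x,c \right)} = -128 + 14 x + c x$ ($H{\left(x,c \right)} = 7 - \left(135 - 14 x - x c\right) = 7 - \left(135 - 14 x - c x\right) = 7 + \left(-135 + 14 x + c x\right) = -128 + 14 x + c x$)
$\frac{9997 + \left(14882 - 11546\right)}{16745 + H{\left(109,-173 \right)}} = \frac{9997 + \left(14882 - 11546\right)}{16745 - 17459} = \frac{9997 + 3336}{16745 - 17459} = \frac{13333}{-714} = 13333 \left(- \frac{1}{714}\right) = - \frac{13333}{714}$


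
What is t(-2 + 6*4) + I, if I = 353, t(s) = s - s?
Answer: 353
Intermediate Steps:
t(s) = 0
t(-2 + 6*4) + I = 0 + 353 = 353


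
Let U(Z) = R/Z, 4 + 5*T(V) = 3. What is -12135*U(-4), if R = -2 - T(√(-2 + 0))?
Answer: -21843/4 ≈ -5460.8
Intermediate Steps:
T(V) = -⅕ (T(V) = -⅘ + (⅕)*3 = -⅘ + ⅗ = -⅕)
R = -9/5 (R = -2 - 1*(-⅕) = -2 + ⅕ = -9/5 ≈ -1.8000)
U(Z) = -9/(5*Z)
-12135*U(-4) = -(-21843)/(-4) = -(-21843)*(-1)/4 = -12135*9/20 = -21843/4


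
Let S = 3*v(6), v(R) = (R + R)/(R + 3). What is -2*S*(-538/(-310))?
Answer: -2152/155 ≈ -13.884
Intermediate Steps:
v(R) = 2*R/(3 + R) (v(R) = (2*R)/(3 + R) = 2*R/(3 + R))
S = 4 (S = 3*(2*6/(3 + 6)) = 3*(2*6/9) = 3*(2*6*(⅑)) = 3*(4/3) = 4)
-2*S*(-538/(-310)) = -8*(-538/(-310)) = -8*(-538*(-1/310)) = -8*269/155 = -2*1076/155 = -2152/155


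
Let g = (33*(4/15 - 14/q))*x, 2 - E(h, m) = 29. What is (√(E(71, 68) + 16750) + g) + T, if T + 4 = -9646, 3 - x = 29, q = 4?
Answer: -34379/5 + √16723 ≈ -6746.5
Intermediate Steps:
E(h, m) = -27 (E(h, m) = 2 - 1*29 = 2 - 29 = -27)
x = -26 (x = 3 - 1*29 = 3 - 29 = -26)
T = -9650 (T = -4 - 9646 = -9650)
g = 13871/5 (g = (33*(4/15 - 14/4))*(-26) = (33*(4*(1/15) - 14*¼))*(-26) = (33*(4/15 - 7/2))*(-26) = (33*(-97/30))*(-26) = -1067/10*(-26) = 13871/5 ≈ 2774.2)
(√(E(71, 68) + 16750) + g) + T = (√(-27 + 16750) + 13871/5) - 9650 = (√16723 + 13871/5) - 9650 = (13871/5 + √16723) - 9650 = -34379/5 + √16723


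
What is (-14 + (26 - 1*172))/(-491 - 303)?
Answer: 80/397 ≈ 0.20151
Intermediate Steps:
(-14 + (26 - 1*172))/(-491 - 303) = (-14 + (26 - 172))/(-794) = (-14 - 146)*(-1/794) = -160*(-1/794) = 80/397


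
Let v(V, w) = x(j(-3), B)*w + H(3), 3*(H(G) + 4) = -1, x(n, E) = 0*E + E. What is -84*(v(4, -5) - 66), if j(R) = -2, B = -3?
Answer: 4648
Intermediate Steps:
x(n, E) = E (x(n, E) = 0 + E = E)
H(G) = -13/3 (H(G) = -4 + (1/3)*(-1) = -4 - 1/3 = -13/3)
v(V, w) = -13/3 - 3*w (v(V, w) = -3*w - 13/3 = -13/3 - 3*w)
-84*(v(4, -5) - 66) = -84*((-13/3 - 3*(-5)) - 66) = -84*((-13/3 + 15) - 66) = -84*(32/3 - 66) = -84*(-166/3) = 4648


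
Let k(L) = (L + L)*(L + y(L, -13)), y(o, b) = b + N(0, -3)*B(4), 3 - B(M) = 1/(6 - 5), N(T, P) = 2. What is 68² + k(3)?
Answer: 4588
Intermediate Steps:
B(M) = 2 (B(M) = 3 - 1/(6 - 5) = 3 - 1/1 = 3 - 1*1 = 3 - 1 = 2)
y(o, b) = 4 + b (y(o, b) = b + 2*2 = b + 4 = 4 + b)
k(L) = 2*L*(-9 + L) (k(L) = (L + L)*(L + (4 - 13)) = (2*L)*(L - 9) = (2*L)*(-9 + L) = 2*L*(-9 + L))
68² + k(3) = 68² + 2*3*(-9 + 3) = 4624 + 2*3*(-6) = 4624 - 36 = 4588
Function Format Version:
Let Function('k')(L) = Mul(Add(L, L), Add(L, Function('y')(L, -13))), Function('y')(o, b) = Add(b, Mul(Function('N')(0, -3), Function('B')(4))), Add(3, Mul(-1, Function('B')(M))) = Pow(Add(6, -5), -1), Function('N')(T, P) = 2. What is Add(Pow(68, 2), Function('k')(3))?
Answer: 4588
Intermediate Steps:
Function('B')(M) = 2 (Function('B')(M) = Add(3, Mul(-1, Pow(Add(6, -5), -1))) = Add(3, Mul(-1, Pow(1, -1))) = Add(3, Mul(-1, 1)) = Add(3, -1) = 2)
Function('y')(o, b) = Add(4, b) (Function('y')(o, b) = Add(b, Mul(2, 2)) = Add(b, 4) = Add(4, b))
Function('k')(L) = Mul(2, L, Add(-9, L)) (Function('k')(L) = Mul(Add(L, L), Add(L, Add(4, -13))) = Mul(Mul(2, L), Add(L, -9)) = Mul(Mul(2, L), Add(-9, L)) = Mul(2, L, Add(-9, L)))
Add(Pow(68, 2), Function('k')(3)) = Add(Pow(68, 2), Mul(2, 3, Add(-9, 3))) = Add(4624, Mul(2, 3, -6)) = Add(4624, -36) = 4588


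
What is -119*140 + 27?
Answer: -16633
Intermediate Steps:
-119*140 + 27 = -16660 + 27 = -16633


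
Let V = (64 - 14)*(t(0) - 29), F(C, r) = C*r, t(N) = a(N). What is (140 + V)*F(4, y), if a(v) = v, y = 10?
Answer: -52400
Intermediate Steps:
t(N) = N
V = -1450 (V = (64 - 14)*(0 - 29) = 50*(-29) = -1450)
(140 + V)*F(4, y) = (140 - 1450)*(4*10) = -1310*40 = -52400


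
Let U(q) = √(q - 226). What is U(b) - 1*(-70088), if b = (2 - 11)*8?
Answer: 70088 + I*√298 ≈ 70088.0 + 17.263*I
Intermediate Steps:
b = -72 (b = -9*8 = -72)
U(q) = √(-226 + q)
U(b) - 1*(-70088) = √(-226 - 72) - 1*(-70088) = √(-298) + 70088 = I*√298 + 70088 = 70088 + I*√298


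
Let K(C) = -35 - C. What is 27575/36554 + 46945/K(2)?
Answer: -1715007255/1352498 ≈ -1268.0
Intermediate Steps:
27575/36554 + 46945/K(2) = 27575/36554 + 46945/(-35 - 1*2) = 27575*(1/36554) + 46945/(-35 - 2) = 27575/36554 + 46945/(-37) = 27575/36554 + 46945*(-1/37) = 27575/36554 - 46945/37 = -1715007255/1352498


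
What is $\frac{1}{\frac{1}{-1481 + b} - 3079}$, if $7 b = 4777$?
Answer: $- \frac{5590}{17211617} \approx -0.00032478$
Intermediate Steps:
$b = \frac{4777}{7}$ ($b = \frac{1}{7} \cdot 4777 = \frac{4777}{7} \approx 682.43$)
$\frac{1}{\frac{1}{-1481 + b} - 3079} = \frac{1}{\frac{1}{-1481 + \frac{4777}{7}} - 3079} = \frac{1}{\frac{1}{- \frac{5590}{7}} - 3079} = \frac{1}{- \frac{7}{5590} - 3079} = \frac{1}{- \frac{17211617}{5590}} = - \frac{5590}{17211617}$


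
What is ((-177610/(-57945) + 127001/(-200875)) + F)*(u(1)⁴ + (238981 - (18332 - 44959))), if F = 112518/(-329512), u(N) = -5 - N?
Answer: 17841543725764385022/31961845368625 ≈ 5.5821e+5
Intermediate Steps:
F = -56259/164756 (F = 112518*(-1/329512) = -56259/164756 ≈ -0.34147)
((-177610/(-57945) + 127001/(-200875)) + F)*(u(1)⁴ + (238981 - (18332 - 44959))) = ((-177610/(-57945) + 127001/(-200875)) - 56259/164756)*((-5 - 1*1)⁴ + (238981 - (18332 - 44959))) = ((-177610*(-1/57945) + 127001*(-1/200875)) - 56259/164756)*((-5 - 1)⁴ + (238981 - 1*(-26627))) = ((35522/11589 - 127001/200875) - 56259/164756)*((-6)⁴ + (238981 + 26627)) = (5663667161/2327940375 - 56259/164756)*(1296 + 265608) = (802155549220591/383542144423500)*266904 = 17841543725764385022/31961845368625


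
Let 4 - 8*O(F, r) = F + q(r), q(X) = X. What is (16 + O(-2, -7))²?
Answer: 19881/64 ≈ 310.64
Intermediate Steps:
O(F, r) = ½ - F/8 - r/8 (O(F, r) = ½ - (F + r)/8 = ½ + (-F/8 - r/8) = ½ - F/8 - r/8)
(16 + O(-2, -7))² = (16 + (½ - ⅛*(-2) - ⅛*(-7)))² = (16 + (½ + ¼ + 7/8))² = (16 + 13/8)² = (141/8)² = 19881/64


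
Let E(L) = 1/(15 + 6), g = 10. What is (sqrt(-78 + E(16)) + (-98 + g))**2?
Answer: (-1848 + I*sqrt(34377))**2/441 ≈ 7666.0 - 1553.9*I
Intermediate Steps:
E(L) = 1/21
(sqrt(-78 + E(16)) + (-98 + g))**2 = (sqrt(-78 + 1/21) + (-98 + 10))**2 = (sqrt(-1637/21) - 88)**2 = (I*sqrt(34377)/21 - 88)**2 = (-88 + I*sqrt(34377)/21)**2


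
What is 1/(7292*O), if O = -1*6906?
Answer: -1/50358552 ≈ -1.9858e-8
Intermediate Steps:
O = -6906
1/(7292*O) = 1/(7292*(-6906)) = (1/7292)*(-1/6906) = -1/50358552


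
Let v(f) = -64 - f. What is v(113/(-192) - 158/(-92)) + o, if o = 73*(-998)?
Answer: -322010873/4416 ≈ -72919.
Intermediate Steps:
o = -72854
v(113/(-192) - 158/(-92)) + o = (-64 - (113/(-192) - 158/(-92))) - 72854 = (-64 - (113*(-1/192) - 158*(-1/92))) - 72854 = (-64 - (-113/192 + 79/46)) - 72854 = (-64 - 1*4985/4416) - 72854 = (-64 - 4985/4416) - 72854 = -287609/4416 - 72854 = -322010873/4416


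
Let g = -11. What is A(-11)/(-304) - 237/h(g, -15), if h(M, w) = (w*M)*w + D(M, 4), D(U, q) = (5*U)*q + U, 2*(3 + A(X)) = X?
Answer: 31683/274208 ≈ 0.11554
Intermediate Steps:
A(X) = -3 + X/2
D(U, q) = U + 5*U*q (D(U, q) = 5*U*q + U = U + 5*U*q)
h(M, w) = 21*M + M*w² (h(M, w) = (w*M)*w + M*(1 + 5*4) = (M*w)*w + M*(1 + 20) = M*w² + M*21 = M*w² + 21*M = 21*M + M*w²)
A(-11)/(-304) - 237/h(g, -15) = (-3 + (½)*(-11))/(-304) - 237*(-1/(11*(21 + (-15)²))) = (-3 - 11/2)*(-1/304) - 237*(-1/(11*(21 + 225))) = -17/2*(-1/304) - 237/((-11*246)) = 17/608 - 237/(-2706) = 17/608 - 237*(-1/2706) = 17/608 + 79/902 = 31683/274208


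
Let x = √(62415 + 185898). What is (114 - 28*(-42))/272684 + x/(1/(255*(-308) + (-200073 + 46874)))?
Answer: 645/136342 - 231739*√248313 ≈ -1.1548e+8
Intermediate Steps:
x = √248313 ≈ 498.31
(114 - 28*(-42))/272684 + x/(1/(255*(-308) + (-200073 + 46874))) = (114 - 28*(-42))/272684 + √248313/(1/(255*(-308) + (-200073 + 46874))) = (114 + 1176)*(1/272684) + √248313/(1/(-78540 - 153199)) = 1290*(1/272684) + √248313/(1/(-231739)) = 645/136342 + √248313/(-1/231739) = 645/136342 + √248313*(-231739) = 645/136342 - 231739*√248313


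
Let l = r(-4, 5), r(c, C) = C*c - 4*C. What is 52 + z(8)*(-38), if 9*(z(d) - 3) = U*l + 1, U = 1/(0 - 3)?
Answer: -3308/27 ≈ -122.52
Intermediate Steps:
r(c, C) = -4*C + C*c
l = -40 (l = 5*(-4 - 4) = 5*(-8) = -40)
U = -1/3 (U = 1/(-3) = -1/3 ≈ -0.33333)
z(d) = 124/27 (z(d) = 3 + (-1/3*(-40) + 1)/9 = 3 + (40/3 + 1)/9 = 3 + (1/9)*(43/3) = 3 + 43/27 = 124/27)
52 + z(8)*(-38) = 52 + (124/27)*(-38) = 52 - 4712/27 = -3308/27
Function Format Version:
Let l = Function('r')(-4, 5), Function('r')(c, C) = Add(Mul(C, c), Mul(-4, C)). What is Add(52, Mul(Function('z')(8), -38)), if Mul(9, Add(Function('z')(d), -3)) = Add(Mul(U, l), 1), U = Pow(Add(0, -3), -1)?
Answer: Rational(-3308, 27) ≈ -122.52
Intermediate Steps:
Function('r')(c, C) = Add(Mul(-4, C), Mul(C, c))
l = -40 (l = Mul(5, Add(-4, -4)) = Mul(5, -8) = -40)
U = Rational(-1, 3) (U = Pow(-3, -1) = Rational(-1, 3) ≈ -0.33333)
Function('z')(d) = Rational(124, 27) (Function('z')(d) = Add(3, Mul(Rational(1, 9), Add(Mul(Rational(-1, 3), -40), 1))) = Add(3, Mul(Rational(1, 9), Add(Rational(40, 3), 1))) = Add(3, Mul(Rational(1, 9), Rational(43, 3))) = Add(3, Rational(43, 27)) = Rational(124, 27))
Add(52, Mul(Function('z')(8), -38)) = Add(52, Mul(Rational(124, 27), -38)) = Add(52, Rational(-4712, 27)) = Rational(-3308, 27)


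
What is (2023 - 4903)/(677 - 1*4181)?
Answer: 60/73 ≈ 0.82192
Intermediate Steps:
(2023 - 4903)/(677 - 1*4181) = -2880/(677 - 4181) = -2880/(-3504) = -2880*(-1/3504) = 60/73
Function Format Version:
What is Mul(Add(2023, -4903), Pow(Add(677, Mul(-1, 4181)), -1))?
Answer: Rational(60, 73) ≈ 0.82192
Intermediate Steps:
Mul(Add(2023, -4903), Pow(Add(677, Mul(-1, 4181)), -1)) = Mul(-2880, Pow(Add(677, -4181), -1)) = Mul(-2880, Pow(-3504, -1)) = Mul(-2880, Rational(-1, 3504)) = Rational(60, 73)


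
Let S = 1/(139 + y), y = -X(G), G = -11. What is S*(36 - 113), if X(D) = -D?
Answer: -77/128 ≈ -0.60156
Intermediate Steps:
y = -11 (y = -(-1)*(-11) = -1*11 = -11)
S = 1/128 (S = 1/(139 - 11) = 1/128 ≈ 0.0078125)
S*(36 - 113) = (36 - 113)/128 = (1/128)*(-77) = -77/128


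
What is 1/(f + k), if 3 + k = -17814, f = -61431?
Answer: -1/79248 ≈ -1.2619e-5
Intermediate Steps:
k = -17817 (k = -3 - 17814 = -17817)
1/(f + k) = 1/(-61431 - 17817) = 1/(-79248) = -1/79248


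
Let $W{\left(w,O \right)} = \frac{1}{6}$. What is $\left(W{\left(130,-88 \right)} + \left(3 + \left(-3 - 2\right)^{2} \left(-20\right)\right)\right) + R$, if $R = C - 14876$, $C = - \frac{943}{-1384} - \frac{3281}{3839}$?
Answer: $- \frac{245038469537}{15939528} \approx -15373.0$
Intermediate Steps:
$C = - \frac{920727}{5313176}$ ($C = \left(-943\right) \left(- \frac{1}{1384}\right) - \frac{3281}{3839} = \frac{943}{1384} - \frac{3281}{3839} = - \frac{920727}{5313176} \approx -0.17329$)
$W{\left(w,O \right)} = \frac{1}{6}$
$R = - \frac{79039726903}{5313176}$ ($R = - \frac{920727}{5313176} - 14876 = - \frac{79039726903}{5313176} \approx -14876.0$)
$\left(W{\left(130,-88 \right)} + \left(3 + \left(-3 - 2\right)^{2} \left(-20\right)\right)\right) + R = \left(\frac{1}{6} + \left(3 + \left(-3 - 2\right)^{2} \left(-20\right)\right)\right) - \frac{79039726903}{5313176} = \left(\frac{1}{6} + \left(3 + \left(-5\right)^{2} \left(-20\right)\right)\right) - \frac{79039726903}{5313176} = \left(\frac{1}{6} + \left(3 + 25 \left(-20\right)\right)\right) - \frac{79039726903}{5313176} = \left(\frac{1}{6} + \left(3 - 500\right)\right) - \frac{79039726903}{5313176} = \left(\frac{1}{6} - 497\right) - \frac{79039726903}{5313176} = - \frac{2981}{6} - \frac{79039726903}{5313176} = - \frac{245038469537}{15939528}$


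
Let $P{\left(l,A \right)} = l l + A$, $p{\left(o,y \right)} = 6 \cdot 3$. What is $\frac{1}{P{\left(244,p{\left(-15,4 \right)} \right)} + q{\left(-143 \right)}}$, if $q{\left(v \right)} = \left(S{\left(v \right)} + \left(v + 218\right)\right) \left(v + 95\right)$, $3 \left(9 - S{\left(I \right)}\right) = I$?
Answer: $\frac{1}{53234} \approx 1.8785 \cdot 10^{-5}$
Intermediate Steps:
$p{\left(o,y \right)} = 18$
$S{\left(I \right)} = 9 - \frac{I}{3}$
$P{\left(l,A \right)} = A + l^{2}$ ($P{\left(l,A \right)} = l^{2} + A = A + l^{2}$)
$q{\left(v \right)} = \left(95 + v\right) \left(227 + \frac{2 v}{3}\right)$ ($q{\left(v \right)} = \left(\left(9 - \frac{v}{3}\right) + \left(v + 218\right)\right) \left(v + 95\right) = \left(\left(9 - \frac{v}{3}\right) + \left(218 + v\right)\right) \left(95 + v\right) = \left(227 + \frac{2 v}{3}\right) \left(95 + v\right) = \left(95 + v\right) \left(227 + \frac{2 v}{3}\right)$)
$\frac{1}{P{\left(244,p{\left(-15,4 \right)} \right)} + q{\left(-143 \right)}} = \frac{1}{\left(18 + 244^{2}\right) + \left(21565 + \frac{2 \left(-143\right)^{2}}{3} + \frac{871}{3} \left(-143\right)\right)} = \frac{1}{\left(18 + 59536\right) + \left(21565 + \frac{2}{3} \cdot 20449 - \frac{124553}{3}\right)} = \frac{1}{59554 + \left(21565 + \frac{40898}{3} - \frac{124553}{3}\right)} = \frac{1}{59554 - 6320} = \frac{1}{53234}$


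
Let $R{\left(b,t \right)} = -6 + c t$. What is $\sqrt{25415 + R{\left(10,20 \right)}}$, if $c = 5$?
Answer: $\sqrt{25509} \approx 159.72$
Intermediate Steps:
$R{\left(b,t \right)} = -6 + 5 t$
$\sqrt{25415 + R{\left(10,20 \right)}} = \sqrt{25415 + \left(-6 + 5 \cdot 20\right)} = \sqrt{25415 + \left(-6 + 100\right)} = \sqrt{25415 + 94} = \sqrt{25509}$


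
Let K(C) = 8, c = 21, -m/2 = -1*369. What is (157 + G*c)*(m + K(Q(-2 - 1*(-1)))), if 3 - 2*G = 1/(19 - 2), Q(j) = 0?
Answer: 2382724/17 ≈ 1.4016e+5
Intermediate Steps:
m = 738 (m = -(-2)*369 = -2*(-369) = 738)
G = 25/17 (G = 3/2 - 1/(2*(19 - 2)) = 3/2 - ½/17 = 3/2 - ½*1/17 = 3/2 - 1/34 = 25/17 ≈ 1.4706)
(157 + G*c)*(m + K(Q(-2 - 1*(-1)))) = (157 + (25/17)*21)*(738 + 8) = (157 + 525/17)*746 = (3194/17)*746 = 2382724/17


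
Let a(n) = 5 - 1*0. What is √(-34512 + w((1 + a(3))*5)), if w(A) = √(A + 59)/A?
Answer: √(-31060800 + 30*√89)/30 ≈ 185.77*I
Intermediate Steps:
a(n) = 5 (a(n) = 5 + 0 = 5)
w(A) = √(59 + A)/A
√(-34512 + w((1 + a(3))*5)) = √(-34512 + √(59 + (1 + 5)*5)/(((1 + 5)*5))) = √(-34512 + √(59 + 6*5)/((6*5))) = √(-34512 + √(59 + 30)/30) = √(-34512 + √89/30)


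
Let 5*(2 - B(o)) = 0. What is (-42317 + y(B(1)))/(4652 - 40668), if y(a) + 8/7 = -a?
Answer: 296241/252112 ≈ 1.1750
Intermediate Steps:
B(o) = 2 (B(o) = 2 - ⅕*0 = 2 + 0 = 2)
y(a) = -8/7 - a
(-42317 + y(B(1)))/(4652 - 40668) = (-42317 + (-8/7 - 1*2))/(4652 - 40668) = (-42317 + (-8/7 - 2))/(-36016) = (-42317 - 22/7)*(-1/36016) = -296241/7*(-1/36016) = 296241/252112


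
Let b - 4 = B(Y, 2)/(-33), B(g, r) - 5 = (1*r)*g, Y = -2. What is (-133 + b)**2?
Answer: 18130564/1089 ≈ 16649.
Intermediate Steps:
B(g, r) = 5 + g*r (B(g, r) = 5 + (1*r)*g = 5 + r*g = 5 + g*r)
b = 131/33 (b = 4 + (5 - 2*2)/(-33) = 4 + (5 - 4)*(-1/33) = 4 + 1*(-1/33) = 4 - 1/33 = 131/33 ≈ 3.9697)
(-133 + b)**2 = (-133 + 131/33)**2 = (-4258/33)**2 = 18130564/1089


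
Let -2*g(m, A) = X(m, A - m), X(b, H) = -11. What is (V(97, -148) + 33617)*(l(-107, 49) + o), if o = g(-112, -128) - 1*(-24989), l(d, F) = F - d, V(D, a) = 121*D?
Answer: 1140675777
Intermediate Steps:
g(m, A) = 11/2 (g(m, A) = -1/2*(-11) = 11/2)
o = 49989/2 (o = 11/2 - 1*(-24989) = 11/2 + 24989 = 49989/2 ≈ 24995.)
(V(97, -148) + 33617)*(l(-107, 49) + o) = (121*97 + 33617)*((49 - 1*(-107)) + 49989/2) = (11737 + 33617)*((49 + 107) + 49989/2) = 45354*(156 + 49989/2) = 45354*(50301/2) = 1140675777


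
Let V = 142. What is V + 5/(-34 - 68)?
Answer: 14479/102 ≈ 141.95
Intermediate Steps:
V + 5/(-34 - 68) = 142 + 5/(-34 - 68) = 142 + 5/(-102) = 142 - 1/102*5 = 142 - 5/102 = 14479/102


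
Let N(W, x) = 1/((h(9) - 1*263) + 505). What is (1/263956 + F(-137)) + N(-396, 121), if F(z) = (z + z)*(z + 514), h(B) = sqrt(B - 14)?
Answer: (-27266126887*sqrt(5) + 6598402442698*I)/(263956*(sqrt(5) - 242*I)) ≈ -1.033e+5 - 3.7909e-5*I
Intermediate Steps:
h(B) = sqrt(-14 + B)
N(W, x) = 1/(242 + I*sqrt(5)) (N(W, x) = 1/((sqrt(-14 + 9) - 1*263) + 505) = 1/((sqrt(-5) - 263) + 505) = 1/((I*sqrt(5) - 263) + 505) = 1/((-263 + I*sqrt(5)) + 505) = 1/(242 + I*sqrt(5)))
F(z) = 2*z*(514 + z) (F(z) = (2*z)*(514 + z) = 2*z*(514 + z))
(1/263956 + F(-137)) + N(-396, 121) = (1/263956 + 2*(-137)*(514 - 137)) + (242/58569 - I*sqrt(5)/58569) = (1/263956 + 2*(-137)*377) + (242/58569 - I*sqrt(5)/58569) = (1/263956 - 103298) + (242/58569 - I*sqrt(5)/58569) = -27266126887/263956 + (242/58569 - I*sqrt(5)/58569) = -228135674538193/2208519852 - I*sqrt(5)/58569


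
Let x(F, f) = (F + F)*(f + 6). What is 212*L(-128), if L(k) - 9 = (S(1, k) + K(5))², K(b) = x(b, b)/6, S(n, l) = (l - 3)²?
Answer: 563107091300/9 ≈ 6.2567e+10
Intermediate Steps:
S(n, l) = (-3 + l)²
x(F, f) = 2*F*(6 + f) (x(F, f) = (2*F)*(6 + f) = 2*F*(6 + f))
K(b) = b*(6 + b)/3 (K(b) = (2*b*(6 + b))/6 = (2*b*(6 + b))*(⅙) = b*(6 + b)/3)
L(k) = 9 + (55/3 + (-3 + k)²)² (L(k) = 9 + ((-3 + k)² + (⅓)*5*(6 + 5))² = 9 + ((-3 + k)² + (⅓)*5*11)² = 9 + ((-3 + k)² + 55/3)² = 9 + (55/3 + (-3 + k)²)²)
212*L(-128) = 212*(9 + (55 + 3*(-3 - 128)²)²/9) = 212*(9 + (55 + 3*(-131)²)²/9) = 212*(9 + (55 + 3*17161)²/9) = 212*(9 + (55 + 51483)²/9) = 212*(9 + (⅑)*51538²) = 212*(9 + (⅑)*2656165444) = 212*(9 + 2656165444/9) = 212*(2656165525/9) = 563107091300/9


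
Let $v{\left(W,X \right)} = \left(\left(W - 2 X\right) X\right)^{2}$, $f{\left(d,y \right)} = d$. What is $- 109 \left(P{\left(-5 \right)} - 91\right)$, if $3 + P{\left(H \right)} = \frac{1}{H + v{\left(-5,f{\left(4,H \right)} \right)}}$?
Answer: $\frac{27653845}{2699} \approx 10246.0$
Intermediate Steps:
$v{\left(W,X \right)} = X^{2} \left(W - 2 X\right)^{2}$ ($v{\left(W,X \right)} = \left(X \left(W - 2 X\right)\right)^{2} = X^{2} \left(W - 2 X\right)^{2}$)
$P{\left(H \right)} = -3 + \frac{1}{2704 + H}$ ($P{\left(H \right)} = -3 + \frac{1}{H + 4^{2} \left(-5 - 8\right)^{2}} = -3 + \frac{1}{H + 16 \left(-5 - 8\right)^{2}} = -3 + \frac{1}{H + 16 \left(-13\right)^{2}} = -3 + \frac{1}{H + 16 \cdot 169} = -3 + \frac{1}{H + 2704} = -3 + \frac{1}{2704 + H}$)
$- 109 \left(P{\left(-5 \right)} - 91\right) = - 109 \left(\frac{-8111 - -15}{2704 - 5} - 91\right) = - 109 \left(\frac{-8111 + 15}{2699} - 91\right) = - 109 \left(\frac{1}{2699} \left(-8096\right) - 91\right) = - 109 \left(- \frac{8096}{2699} - 91\right) = \left(-109\right) \left(- \frac{253705}{2699}\right) = \frac{27653845}{2699}$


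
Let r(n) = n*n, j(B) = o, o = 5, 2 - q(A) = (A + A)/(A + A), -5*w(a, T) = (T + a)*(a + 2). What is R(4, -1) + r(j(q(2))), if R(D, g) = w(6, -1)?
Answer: 17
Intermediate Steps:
w(a, T) = -(2 + a)*(T + a)/5 (w(a, T) = -(T + a)*(a + 2)/5 = -(T + a)*(2 + a)/5 = -(2 + a)*(T + a)/5)
R(D, g) = -8 (R(D, g) = -2/5*(-1) - 2/5*6 - 1/5*6**2 - 1/5*(-1)*6 = 2/5 - 12/5 - 1/5*36 + 6/5 = 2/5 - 12/5 - 36/5 + 6/5 = -8)
q(A) = 1 (q(A) = 2 - (A + A)/(A + A) = 2 - 2*A/(2*A) = 2 - 2*A*1/(2*A) = 2 - 1*1 = 2 - 1 = 1)
j(B) = 5
r(n) = n**2
R(4, -1) + r(j(q(2))) = -8 + 5**2 = -8 + 25 = 17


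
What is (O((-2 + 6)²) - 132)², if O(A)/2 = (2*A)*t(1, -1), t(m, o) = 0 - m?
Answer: 38416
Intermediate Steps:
t(m, o) = -m
O(A) = -4*A (O(A) = 2*((2*A)*(-1*1)) = 2*((2*A)*(-1)) = 2*(-2*A) = -4*A)
(O((-2 + 6)²) - 132)² = (-4*(-2 + 6)² - 132)² = (-4*4² - 132)² = (-4*16 - 132)² = (-64 - 132)² = (-196)² = 38416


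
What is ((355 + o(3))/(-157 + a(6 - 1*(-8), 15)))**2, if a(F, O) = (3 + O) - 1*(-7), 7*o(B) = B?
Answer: 386884/53361 ≈ 7.2503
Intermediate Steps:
o(B) = B/7
a(F, O) = 10 + O (a(F, O) = (3 + O) + 7 = 10 + O)
((355 + o(3))/(-157 + a(6 - 1*(-8), 15)))**2 = ((355 + (1/7)*3)/(-157 + (10 + 15)))**2 = ((355 + 3/7)/(-157 + 25))**2 = ((2488/7)/(-132))**2 = ((2488/7)*(-1/132))**2 = (-622/231)**2 = 386884/53361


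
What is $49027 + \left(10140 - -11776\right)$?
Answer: $70943$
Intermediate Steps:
$49027 + \left(10140 - -11776\right) = 49027 + \left(10140 + 11776\right) = 49027 + 21916 = 70943$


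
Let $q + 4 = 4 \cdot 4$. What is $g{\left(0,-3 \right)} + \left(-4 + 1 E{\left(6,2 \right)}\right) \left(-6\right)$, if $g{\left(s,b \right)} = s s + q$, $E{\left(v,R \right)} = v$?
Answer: $0$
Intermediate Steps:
$q = 12$ ($q = -4 + 4 \cdot 4 = -4 + 16 = 12$)
$g{\left(s,b \right)} = 12 + s^{2}$ ($g{\left(s,b \right)} = s s + 12 = s^{2} + 12 = 12 + s^{2}$)
$g{\left(0,-3 \right)} + \left(-4 + 1 E{\left(6,2 \right)}\right) \left(-6\right) = \left(12 + 0^{2}\right) + \left(-4 + 1 \cdot 6\right) \left(-6\right) = \left(12 + 0\right) + \left(-4 + 6\right) \left(-6\right) = 12 + 2 \left(-6\right) = 12 - 12 = 0$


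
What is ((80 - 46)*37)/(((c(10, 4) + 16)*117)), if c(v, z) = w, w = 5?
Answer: 1258/2457 ≈ 0.51201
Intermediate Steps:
c(v, z) = 5
((80 - 46)*37)/(((c(10, 4) + 16)*117)) = ((80 - 46)*37)/(((5 + 16)*117)) = (34*37)/((21*117)) = 1258/2457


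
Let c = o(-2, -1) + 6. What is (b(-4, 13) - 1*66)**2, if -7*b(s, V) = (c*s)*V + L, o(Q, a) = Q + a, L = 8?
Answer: 98596/49 ≈ 2012.2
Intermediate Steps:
c = 3 (c = (-2 - 1) + 6 = -3 + 6 = 3)
b(s, V) = -8/7 - 3*V*s/7 (b(s, V) = -((3*s)*V + 8)/7 = -(3*V*s + 8)/7 = -(8 + 3*V*s)/7 = -8/7 - 3*V*s/7)
(b(-4, 13) - 1*66)**2 = ((-8/7 - 3/7*13*(-4)) - 1*66)**2 = ((-8/7 + 156/7) - 66)**2 = (148/7 - 66)**2 = (-314/7)**2 = 98596/49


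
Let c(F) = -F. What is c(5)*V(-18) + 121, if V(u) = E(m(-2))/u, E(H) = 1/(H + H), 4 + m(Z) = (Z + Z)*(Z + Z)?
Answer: 52277/432 ≈ 121.01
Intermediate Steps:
m(Z) = -4 + 4*Z² (m(Z) = -4 + (Z + Z)*(Z + Z) = -4 + (2*Z)*(2*Z) = -4 + 4*Z²)
E(H) = 1/(2*H)
V(u) = 1/(24*u) (V(u) = (1/(2*(-4 + 4*(-2)²)))/u = (1/(2*(-4 + 4*4)))/u = (1/(2*(-4 + 16)))/u = ((½)/12)/u = ((½)*(1/12))/u = 1/(24*u))
c(5)*V(-18) + 121 = (-1*5)*((1/24)/(-18)) + 121 = -5*(-1)/(24*18) + 121 = -5*(-1/432) + 121 = 5/432 + 121 = 52277/432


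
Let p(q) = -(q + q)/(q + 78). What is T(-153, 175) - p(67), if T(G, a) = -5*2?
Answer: -1316/145 ≈ -9.0759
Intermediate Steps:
T(G, a) = -10
p(q) = -2*q/(78 + q)
T(-153, 175) - p(67) = -10 - (-2)*67/(78 + 67) = -10 - (-2)*67/145 = -10 - 1*(-134/145) = -10 + 134/145 = -1316/145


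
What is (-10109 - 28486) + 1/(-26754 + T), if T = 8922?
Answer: -688226041/17832 ≈ -38595.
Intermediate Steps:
(-10109 - 28486) + 1/(-26754 + T) = (-10109 - 28486) + 1/(-26754 + 8922) = -38595 + 1/(-17832) = -38595 - 1/17832 = -688226041/17832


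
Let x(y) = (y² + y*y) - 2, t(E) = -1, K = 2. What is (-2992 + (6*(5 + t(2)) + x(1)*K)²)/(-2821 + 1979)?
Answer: 1208/421 ≈ 2.8694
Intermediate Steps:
x(y) = -2 + 2*y² (x(y) = (y² + y²) - 2 = 2*y² - 2 = -2 + 2*y²)
(-2992 + (6*(5 + t(2)) + x(1)*K)²)/(-2821 + 1979) = (-2992 + (6*(5 - 1) + (-2 + 2*1²)*2)²)/(-2821 + 1979) = (-2992 + (6*4 + (-2 + 2*1)*2)²)/(-842) = (-2992 + (24 + (-2 + 2)*2)²)*(-1/842) = (-2992 + (24 + 0*2)²)*(-1/842) = (-2992 + (24 + 0)²)*(-1/842) = (-2992 + 24²)*(-1/842) = (-2992 + 576)*(-1/842) = -2416*(-1/842) = 1208/421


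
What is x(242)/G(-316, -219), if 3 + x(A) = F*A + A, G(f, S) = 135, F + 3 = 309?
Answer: 74291/135 ≈ 550.30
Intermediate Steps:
F = 306 (F = -3 + 309 = 306)
x(A) = -3 + 307*A (x(A) = -3 + (306*A + A) = -3 + 307*A)
x(242)/G(-316, -219) = (-3 + 307*242)/135 = (-3 + 74294)*(1/135) = 74291*(1/135) = 74291/135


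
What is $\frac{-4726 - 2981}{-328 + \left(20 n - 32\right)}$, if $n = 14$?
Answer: $\frac{7707}{80} \approx 96.338$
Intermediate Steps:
$\frac{-4726 - 2981}{-328 + \left(20 n - 32\right)} = \frac{-4726 - 2981}{-328 + \left(20 \cdot 14 - 32\right)} = - \frac{7707}{-328 + \left(280 - 32\right)} = - \frac{7707}{-328 + 248} = - \frac{7707}{-80} = \left(-7707\right) \left(- \frac{1}{80}\right) = \frac{7707}{80}$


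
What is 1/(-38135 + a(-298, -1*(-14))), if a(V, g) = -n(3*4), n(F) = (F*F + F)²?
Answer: -1/62471 ≈ -1.6007e-5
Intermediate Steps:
n(F) = (F + F²)² (n(F) = (F² + F)² = (F + F²)²)
a(V, g) = -24336 (a(V, g) = -(3*4)²*(1 + 3*4)² = -12²*(1 + 12)² = -144*13² = -144*169 = -1*24336 = -24336)
1/(-38135 + a(-298, -1*(-14))) = 1/(-38135 - 24336) = 1/(-62471) = -1/62471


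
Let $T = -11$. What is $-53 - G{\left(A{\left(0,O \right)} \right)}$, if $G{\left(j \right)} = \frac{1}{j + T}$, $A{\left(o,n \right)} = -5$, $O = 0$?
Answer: $- \frac{847}{16} \approx -52.938$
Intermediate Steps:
$G{\left(j \right)} = \frac{1}{-11 + j}$ ($G{\left(j \right)} = \frac{1}{j - 11} = \frac{1}{-11 + j}$)
$-53 - G{\left(A{\left(0,O \right)} \right)} = -53 - \frac{1}{-11 - 5} = -53 - \frac{1}{-16} = -53 - - \frac{1}{16} = -53 + \frac{1}{16} = - \frac{847}{16}$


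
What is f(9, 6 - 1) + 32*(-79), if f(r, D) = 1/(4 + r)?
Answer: -32863/13 ≈ -2527.9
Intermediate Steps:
f(9, 6 - 1) + 32*(-79) = 1/(4 + 9) + 32*(-79) = 1/13 - 2528 = -32863/13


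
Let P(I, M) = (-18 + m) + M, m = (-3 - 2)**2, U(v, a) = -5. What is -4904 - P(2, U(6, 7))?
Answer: -4906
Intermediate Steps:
m = 25 (m = (-5)**2 = 25)
P(I, M) = 7 + M (P(I, M) = (-18 + 25) + M = 7 + M)
-4904 - P(2, U(6, 7)) = -4904 - (7 - 5) = -4904 - 1*2 = -4904 - 2 = -4906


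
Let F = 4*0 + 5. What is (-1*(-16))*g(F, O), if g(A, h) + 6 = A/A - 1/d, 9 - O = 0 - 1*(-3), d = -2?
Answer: -72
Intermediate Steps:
F = 5 (F = 0 + 5 = 5)
O = 6 (O = 9 - (0 - 1*(-3)) = 9 - (0 + 3) = 9 - 1*3 = 9 - 3 = 6)
g(A, h) = -9/2 (g(A, h) = -6 + (A/A - 1/(-2)) = -6 + (1 - 1*(-½)) = -6 + (1 + ½) = -6 + 3/2 = -9/2)
(-1*(-16))*g(F, O) = -1*(-16)*(-9/2) = 16*(-9/2) = -72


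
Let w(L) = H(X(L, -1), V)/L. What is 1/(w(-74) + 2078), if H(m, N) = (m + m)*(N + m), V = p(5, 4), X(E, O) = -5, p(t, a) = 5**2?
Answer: 37/76986 ≈ 0.00048061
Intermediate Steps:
p(t, a) = 25
V = 25
H(m, N) = 2*m*(N + m) (H(m, N) = (2*m)*(N + m) = 2*m*(N + m))
w(L) = -200/L (w(L) = (2*(-5)*(25 - 5))/L = (2*(-5)*20)/L = -200/L)
1/(w(-74) + 2078) = 1/(-200/(-74) + 2078) = 1/(-200*(-1/74) + 2078) = 1/(100/37 + 2078) = 1/(76986/37) = 37/76986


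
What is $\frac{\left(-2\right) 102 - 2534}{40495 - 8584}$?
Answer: $- \frac{2738}{31911} \approx -0.085801$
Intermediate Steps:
$\frac{\left(-2\right) 102 - 2534}{40495 - 8584} = \frac{-204 - 2534}{31911} = \left(-2738\right) \frac{1}{31911} = - \frac{2738}{31911}$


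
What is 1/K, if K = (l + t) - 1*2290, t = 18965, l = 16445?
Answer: 1/33120 ≈ 3.0193e-5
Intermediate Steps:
K = 33120 (K = (16445 + 18965) - 1*2290 = 35410 - 2290 = 33120)
1/K = 1/33120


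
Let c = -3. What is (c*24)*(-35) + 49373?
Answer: 51893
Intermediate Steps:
(c*24)*(-35) + 49373 = -3*24*(-35) + 49373 = -72*(-35) + 49373 = 2520 + 49373 = 51893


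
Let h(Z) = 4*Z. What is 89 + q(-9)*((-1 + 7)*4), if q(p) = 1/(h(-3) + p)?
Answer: 615/7 ≈ 87.857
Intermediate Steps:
q(p) = 1/(-12 + p) (q(p) = 1/(4*(-3) + p) = 1/(-12 + p))
89 + q(-9)*((-1 + 7)*4) = 89 + ((-1 + 7)*4)/(-12 - 9) = 89 + (6*4)/(-21) = 89 - 1/21*24 = 89 - 8/7 = 615/7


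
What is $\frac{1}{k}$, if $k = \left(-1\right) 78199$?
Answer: $- \frac{1}{78199} \approx -1.2788 \cdot 10^{-5}$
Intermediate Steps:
$k = -78199$
$\frac{1}{k} = \frac{1}{-78199} = - \frac{1}{78199}$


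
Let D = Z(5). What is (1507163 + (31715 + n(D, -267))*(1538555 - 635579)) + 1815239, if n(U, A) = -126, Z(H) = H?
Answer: 28527431266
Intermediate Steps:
D = 5
(1507163 + (31715 + n(D, -267))*(1538555 - 635579)) + 1815239 = (1507163 + (31715 - 126)*(1538555 - 635579)) + 1815239 = (1507163 + 31589*902976) + 1815239 = (1507163 + 28524108864) + 1815239 = 28525616027 + 1815239 = 28527431266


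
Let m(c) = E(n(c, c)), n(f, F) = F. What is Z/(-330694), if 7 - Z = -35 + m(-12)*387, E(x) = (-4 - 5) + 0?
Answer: -3525/330694 ≈ -0.010659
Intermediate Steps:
E(x) = -9 (E(x) = -9 + 0 = -9)
m(c) = -9
Z = 3525 (Z = 7 - (-35 - 9*387) = 7 - (-35 - 3483) = 7 - 1*(-3518) = 7 + 3518 = 3525)
Z/(-330694) = 3525/(-330694) = 3525*(-1/330694) = -3525/330694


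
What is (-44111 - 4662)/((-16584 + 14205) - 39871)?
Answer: 48773/42250 ≈ 1.1544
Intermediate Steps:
(-44111 - 4662)/((-16584 + 14205) - 39871) = -48773/(-2379 - 39871) = -48773/(-42250) = -48773*(-1/42250) = 48773/42250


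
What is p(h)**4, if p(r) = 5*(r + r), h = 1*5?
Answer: 6250000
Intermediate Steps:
h = 5
p(r) = 10*r (p(r) = 5*(2*r) = 10*r)
p(h)**4 = (10*5)**4 = 50**4 = 6250000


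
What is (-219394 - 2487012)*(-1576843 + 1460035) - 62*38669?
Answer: 316127474570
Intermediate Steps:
(-219394 - 2487012)*(-1576843 + 1460035) - 62*38669 = -2706406*(-116808) - 1*2397478 = 316129872048 - 2397478 = 316127474570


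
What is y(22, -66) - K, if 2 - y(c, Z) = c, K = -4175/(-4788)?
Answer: -99935/4788 ≈ -20.872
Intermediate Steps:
K = 4175/4788 (K = -4175*(-1/4788) = 4175/4788 ≈ 0.87197)
y(c, Z) = 2 - c
y(22, -66) - K = (2 - 1*22) - 1*4175/4788 = (2 - 22) - 4175/4788 = -20 - 4175/4788 = -99935/4788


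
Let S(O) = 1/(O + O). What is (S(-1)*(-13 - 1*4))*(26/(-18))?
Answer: -221/18 ≈ -12.278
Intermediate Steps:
S(O) = 1/(2*O)
(S(-1)*(-13 - 1*4))*(26/(-18)) = (((½)/(-1))*(-13 - 1*4))*(26/(-18)) = (((½)*(-1))*(-13 - 4))*(26*(-1/18)) = -½*(-17)*(-13/9) = (17/2)*(-13/9) = -221/18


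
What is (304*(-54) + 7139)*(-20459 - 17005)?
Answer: 347553528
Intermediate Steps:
(304*(-54) + 7139)*(-20459 - 17005) = (-16416 + 7139)*(-37464) = -9277*(-37464) = 347553528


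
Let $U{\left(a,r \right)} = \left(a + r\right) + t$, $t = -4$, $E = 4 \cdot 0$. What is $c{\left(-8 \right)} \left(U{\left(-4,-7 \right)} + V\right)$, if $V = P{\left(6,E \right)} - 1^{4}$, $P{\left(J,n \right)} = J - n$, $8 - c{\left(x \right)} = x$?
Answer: $-160$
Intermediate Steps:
$c{\left(x \right)} = 8 - x$
$E = 0$
$V = 5$ ($V = \left(6 - 0\right) - 1^{4} = \left(6 + 0\right) - 1 = 6 - 1 = 5$)
$U{\left(a,r \right)} = -4 + a + r$ ($U{\left(a,r \right)} = \left(a + r\right) - 4 = -4 + a + r$)
$c{\left(-8 \right)} \left(U{\left(-4,-7 \right)} + V\right) = \left(8 - -8\right) \left(\left(-4 - 4 - 7\right) + 5\right) = \left(8 + 8\right) \left(-15 + 5\right) = 16 \left(-10\right) = -160$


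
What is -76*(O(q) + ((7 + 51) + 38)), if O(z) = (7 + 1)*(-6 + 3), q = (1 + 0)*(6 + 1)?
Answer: -5472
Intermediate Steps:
q = 7 (q = 1*7 = 7)
O(z) = -24 (O(z) = 8*(-3) = -24)
-76*(O(q) + ((7 + 51) + 38)) = -76*(-24 + ((7 + 51) + 38)) = -76*(-24 + (58 + 38)) = -76*(-24 + 96) = -76*72 = -5472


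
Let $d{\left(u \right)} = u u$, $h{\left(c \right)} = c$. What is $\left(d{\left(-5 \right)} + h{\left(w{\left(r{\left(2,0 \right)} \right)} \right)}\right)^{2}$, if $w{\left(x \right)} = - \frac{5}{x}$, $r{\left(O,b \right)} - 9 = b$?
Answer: $\frac{48400}{81} \approx 597.53$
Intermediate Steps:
$r{\left(O,b \right)} = 9 + b$
$d{\left(u \right)} = u^{2}$
$\left(d{\left(-5 \right)} + h{\left(w{\left(r{\left(2,0 \right)} \right)} \right)}\right)^{2} = \left(\left(-5\right)^{2} - \frac{5}{9 + 0}\right)^{2} = \left(25 - \frac{5}{9}\right)^{2} = \left(\frac{220}{9}\right)^{2} = \frac{48400}{81}$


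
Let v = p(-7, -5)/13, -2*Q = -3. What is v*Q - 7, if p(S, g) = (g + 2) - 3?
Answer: -100/13 ≈ -7.6923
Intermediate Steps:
Q = 3/2 (Q = -1/2*(-3) = 3/2 ≈ 1.5000)
p(S, g) = -1 + g (p(S, g) = (2 + g) - 3 = -1 + g)
v = -6/13 (v = (-1 - 5)/13 = -6*1/13 = -6/13 ≈ -0.46154)
v*Q - 7 = -6/13*3/2 - 7 = -9/13 - 7 = -100/13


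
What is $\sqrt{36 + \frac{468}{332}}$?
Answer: $\frac{3 \sqrt{28635}}{83} \approx 6.1163$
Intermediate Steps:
$\sqrt{36 + \frac{468}{332}} = \sqrt{36 + 468 \cdot \frac{1}{332}} = \sqrt{36 + \frac{117}{83}} = \sqrt{\frac{3105}{83}} = \frac{3 \sqrt{28635}}{83}$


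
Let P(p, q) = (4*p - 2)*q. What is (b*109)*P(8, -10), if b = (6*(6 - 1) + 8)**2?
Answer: -47218800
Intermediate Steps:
P(p, q) = q*(-2 + 4*p) (P(p, q) = (-2 + 4*p)*q = q*(-2 + 4*p))
b = 1444 (b = (6*5 + 8)**2 = (30 + 8)**2 = 38**2 = 1444)
(b*109)*P(8, -10) = (1444*109)*(2*(-10)*(-1 + 2*8)) = 157396*(2*(-10)*(-1 + 16)) = 157396*(2*(-10)*15) = 157396*(-300) = -47218800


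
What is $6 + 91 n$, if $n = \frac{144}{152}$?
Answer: $\frac{1752}{19} \approx 92.211$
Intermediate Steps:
$n = \frac{18}{19}$ ($n = 144 \cdot \frac{1}{152} = \frac{18}{19} \approx 0.94737$)
$6 + 91 n = 6 + 91 \cdot \frac{18}{19} = 6 + \frac{1638}{19} = \frac{1752}{19}$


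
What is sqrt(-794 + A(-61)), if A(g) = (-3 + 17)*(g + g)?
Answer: 3*I*sqrt(278) ≈ 50.02*I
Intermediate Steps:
A(g) = 28*g (A(g) = 14*(2*g) = 28*g)
sqrt(-794 + A(-61)) = sqrt(-794 + 28*(-61)) = sqrt(-794 - 1708) = sqrt(-2502) = 3*I*sqrt(278)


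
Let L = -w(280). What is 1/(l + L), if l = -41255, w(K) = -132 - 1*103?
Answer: -1/41020 ≈ -2.4378e-5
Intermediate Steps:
w(K) = -235 (w(K) = -132 - 103 = -235)
L = 235 (L = -1*(-235) = 235)
1/(l + L) = 1/(-41255 + 235) = 1/(-41020) = -1/41020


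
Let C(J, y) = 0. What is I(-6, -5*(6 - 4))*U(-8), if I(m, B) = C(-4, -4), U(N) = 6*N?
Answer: 0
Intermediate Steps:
I(m, B) = 0
I(-6, -5*(6 - 4))*U(-8) = 0*(6*(-8)) = 0*(-48) = 0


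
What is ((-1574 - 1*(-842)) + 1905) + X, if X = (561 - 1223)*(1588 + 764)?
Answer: -1555851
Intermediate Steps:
X = -1557024 (X = -662*2352 = -1557024)
((-1574 - 1*(-842)) + 1905) + X = ((-1574 - 1*(-842)) + 1905) - 1557024 = ((-1574 + 842) + 1905) - 1557024 = (-732 + 1905) - 1557024 = 1173 - 1557024 = -1555851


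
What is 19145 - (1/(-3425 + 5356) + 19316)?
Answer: -330202/1931 ≈ -171.00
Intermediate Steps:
19145 - (1/(-3425 + 5356) + 19316) = 19145 - (1/1931 + 19316) = 19145 - 1*37299197/1931 = 19145 - 37299197/1931 = -330202/1931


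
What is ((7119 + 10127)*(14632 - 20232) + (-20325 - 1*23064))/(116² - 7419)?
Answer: -96620989/6037 ≈ -16005.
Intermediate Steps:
((7119 + 10127)*(14632 - 20232) + (-20325 - 1*23064))/(116² - 7419) = (17246*(-5600) + (-20325 - 23064))/(13456 - 7419) = (-96577600 - 43389)/6037 = -96620989*1/6037 = -96620989/6037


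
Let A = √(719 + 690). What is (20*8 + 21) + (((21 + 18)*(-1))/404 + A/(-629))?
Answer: 73085/404 - √1409/629 ≈ 180.84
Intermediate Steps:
A = √1409 ≈ 37.537
(20*8 + 21) + (((21 + 18)*(-1))/404 + A/(-629)) = (20*8 + 21) + (((21 + 18)*(-1))/404 + √1409/(-629)) = (160 + 21) + ((39*(-1))*(1/404) + √1409*(-1/629)) = 181 + (-39*1/404 - √1409/629) = 181 + (-39/404 - √1409/629) = 73085/404 - √1409/629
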